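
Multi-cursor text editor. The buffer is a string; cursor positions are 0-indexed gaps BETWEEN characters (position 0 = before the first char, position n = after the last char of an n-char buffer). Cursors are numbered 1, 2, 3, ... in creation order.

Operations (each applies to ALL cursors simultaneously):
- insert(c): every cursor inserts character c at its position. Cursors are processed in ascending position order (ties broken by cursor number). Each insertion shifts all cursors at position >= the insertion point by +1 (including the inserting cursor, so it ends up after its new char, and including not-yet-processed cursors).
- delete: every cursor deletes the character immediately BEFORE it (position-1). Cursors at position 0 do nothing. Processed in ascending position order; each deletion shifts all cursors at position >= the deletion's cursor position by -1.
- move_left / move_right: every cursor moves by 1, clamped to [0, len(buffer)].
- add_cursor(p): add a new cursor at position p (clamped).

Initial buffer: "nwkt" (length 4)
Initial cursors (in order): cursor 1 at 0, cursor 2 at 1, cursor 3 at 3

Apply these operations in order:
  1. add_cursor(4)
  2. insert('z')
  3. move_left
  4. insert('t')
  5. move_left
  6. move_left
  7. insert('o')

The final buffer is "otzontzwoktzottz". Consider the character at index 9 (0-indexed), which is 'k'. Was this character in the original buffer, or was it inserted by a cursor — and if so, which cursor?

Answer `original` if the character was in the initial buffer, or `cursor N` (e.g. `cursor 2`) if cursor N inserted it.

After op 1 (add_cursor(4)): buffer="nwkt" (len 4), cursors c1@0 c2@1 c3@3 c4@4, authorship ....
After op 2 (insert('z')): buffer="znzwkztz" (len 8), cursors c1@1 c2@3 c3@6 c4@8, authorship 1.2..3.4
After op 3 (move_left): buffer="znzwkztz" (len 8), cursors c1@0 c2@2 c3@5 c4@7, authorship 1.2..3.4
After op 4 (insert('t')): buffer="tzntzwktzttz" (len 12), cursors c1@1 c2@4 c3@8 c4@11, authorship 11.22..33.44
After op 5 (move_left): buffer="tzntzwktzttz" (len 12), cursors c1@0 c2@3 c3@7 c4@10, authorship 11.22..33.44
After op 6 (move_left): buffer="tzntzwktzttz" (len 12), cursors c1@0 c2@2 c3@6 c4@9, authorship 11.22..33.44
After op 7 (insert('o')): buffer="otzontzwoktzottz" (len 16), cursors c1@1 c2@4 c3@9 c4@13, authorship 1112.22.3.334.44
Authorship (.=original, N=cursor N): 1 1 1 2 . 2 2 . 3 . 3 3 4 . 4 4
Index 9: author = original

Answer: original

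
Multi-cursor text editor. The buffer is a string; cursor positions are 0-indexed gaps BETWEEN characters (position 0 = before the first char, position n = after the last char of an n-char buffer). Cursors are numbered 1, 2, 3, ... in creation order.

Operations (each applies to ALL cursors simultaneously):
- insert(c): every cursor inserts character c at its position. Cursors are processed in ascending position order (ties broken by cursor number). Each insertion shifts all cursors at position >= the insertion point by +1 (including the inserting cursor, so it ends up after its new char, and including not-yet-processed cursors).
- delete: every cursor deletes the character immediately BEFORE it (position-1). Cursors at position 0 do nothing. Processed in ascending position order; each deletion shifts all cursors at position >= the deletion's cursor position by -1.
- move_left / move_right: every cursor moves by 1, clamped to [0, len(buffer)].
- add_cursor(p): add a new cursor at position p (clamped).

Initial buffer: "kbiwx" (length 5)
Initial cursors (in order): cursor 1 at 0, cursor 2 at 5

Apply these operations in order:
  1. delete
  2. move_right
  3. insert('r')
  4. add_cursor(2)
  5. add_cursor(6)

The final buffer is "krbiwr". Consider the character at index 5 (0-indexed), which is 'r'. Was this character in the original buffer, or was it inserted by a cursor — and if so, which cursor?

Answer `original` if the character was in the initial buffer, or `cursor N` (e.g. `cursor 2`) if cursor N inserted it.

After op 1 (delete): buffer="kbiw" (len 4), cursors c1@0 c2@4, authorship ....
After op 2 (move_right): buffer="kbiw" (len 4), cursors c1@1 c2@4, authorship ....
After op 3 (insert('r')): buffer="krbiwr" (len 6), cursors c1@2 c2@6, authorship .1...2
After op 4 (add_cursor(2)): buffer="krbiwr" (len 6), cursors c1@2 c3@2 c2@6, authorship .1...2
After op 5 (add_cursor(6)): buffer="krbiwr" (len 6), cursors c1@2 c3@2 c2@6 c4@6, authorship .1...2
Authorship (.=original, N=cursor N): . 1 . . . 2
Index 5: author = 2

Answer: cursor 2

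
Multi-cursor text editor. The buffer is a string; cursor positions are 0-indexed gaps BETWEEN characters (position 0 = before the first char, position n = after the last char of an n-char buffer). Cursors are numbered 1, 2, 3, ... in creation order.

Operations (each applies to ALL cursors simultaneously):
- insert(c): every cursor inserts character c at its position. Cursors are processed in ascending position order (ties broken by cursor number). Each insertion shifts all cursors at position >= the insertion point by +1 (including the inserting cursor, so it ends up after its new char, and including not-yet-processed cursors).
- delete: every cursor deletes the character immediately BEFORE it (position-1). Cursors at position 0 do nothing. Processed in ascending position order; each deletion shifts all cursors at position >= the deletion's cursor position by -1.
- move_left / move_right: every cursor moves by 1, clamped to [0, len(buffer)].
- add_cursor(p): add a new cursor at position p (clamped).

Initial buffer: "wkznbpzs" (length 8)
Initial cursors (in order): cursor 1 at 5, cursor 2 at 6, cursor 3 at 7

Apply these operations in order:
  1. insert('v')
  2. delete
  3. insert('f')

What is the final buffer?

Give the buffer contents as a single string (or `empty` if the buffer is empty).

After op 1 (insert('v')): buffer="wkznbvpvzvs" (len 11), cursors c1@6 c2@8 c3@10, authorship .....1.2.3.
After op 2 (delete): buffer="wkznbpzs" (len 8), cursors c1@5 c2@6 c3@7, authorship ........
After op 3 (insert('f')): buffer="wkznbfpfzfs" (len 11), cursors c1@6 c2@8 c3@10, authorship .....1.2.3.

Answer: wkznbfpfzfs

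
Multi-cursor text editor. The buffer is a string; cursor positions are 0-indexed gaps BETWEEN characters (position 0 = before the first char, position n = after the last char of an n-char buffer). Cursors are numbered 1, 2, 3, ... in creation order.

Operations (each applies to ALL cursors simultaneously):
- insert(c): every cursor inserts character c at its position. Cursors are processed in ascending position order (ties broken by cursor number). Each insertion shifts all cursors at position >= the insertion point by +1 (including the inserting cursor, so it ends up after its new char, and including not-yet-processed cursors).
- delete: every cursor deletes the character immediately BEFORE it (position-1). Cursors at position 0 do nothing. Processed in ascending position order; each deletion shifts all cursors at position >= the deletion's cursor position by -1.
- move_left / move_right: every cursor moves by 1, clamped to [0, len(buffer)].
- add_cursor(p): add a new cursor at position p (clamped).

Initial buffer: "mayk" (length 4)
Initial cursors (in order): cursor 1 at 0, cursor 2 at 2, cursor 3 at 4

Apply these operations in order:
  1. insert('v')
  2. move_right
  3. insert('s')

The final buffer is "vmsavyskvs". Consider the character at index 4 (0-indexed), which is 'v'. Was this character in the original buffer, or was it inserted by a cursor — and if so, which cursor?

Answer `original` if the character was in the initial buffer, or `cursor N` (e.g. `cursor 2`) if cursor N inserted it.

After op 1 (insert('v')): buffer="vmavykv" (len 7), cursors c1@1 c2@4 c3@7, authorship 1..2..3
After op 2 (move_right): buffer="vmavykv" (len 7), cursors c1@2 c2@5 c3@7, authorship 1..2..3
After op 3 (insert('s')): buffer="vmsavyskvs" (len 10), cursors c1@3 c2@7 c3@10, authorship 1.1.2.2.33
Authorship (.=original, N=cursor N): 1 . 1 . 2 . 2 . 3 3
Index 4: author = 2

Answer: cursor 2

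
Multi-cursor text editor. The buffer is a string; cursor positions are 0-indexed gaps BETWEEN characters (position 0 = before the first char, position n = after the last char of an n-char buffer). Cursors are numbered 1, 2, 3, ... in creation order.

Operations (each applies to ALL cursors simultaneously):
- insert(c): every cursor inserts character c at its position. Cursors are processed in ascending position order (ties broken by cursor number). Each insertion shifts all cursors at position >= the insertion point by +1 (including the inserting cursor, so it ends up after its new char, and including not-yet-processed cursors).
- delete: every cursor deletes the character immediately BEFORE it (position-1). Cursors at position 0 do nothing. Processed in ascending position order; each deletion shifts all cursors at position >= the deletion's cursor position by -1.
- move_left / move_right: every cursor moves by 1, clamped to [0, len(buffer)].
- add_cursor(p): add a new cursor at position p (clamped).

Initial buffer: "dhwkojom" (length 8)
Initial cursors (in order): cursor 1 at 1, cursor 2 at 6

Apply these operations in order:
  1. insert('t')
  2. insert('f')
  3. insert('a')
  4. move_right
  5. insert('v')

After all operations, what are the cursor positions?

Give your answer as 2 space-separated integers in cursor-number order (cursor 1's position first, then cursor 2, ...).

Answer: 6 15

Derivation:
After op 1 (insert('t')): buffer="dthwkojtom" (len 10), cursors c1@2 c2@8, authorship .1.....2..
After op 2 (insert('f')): buffer="dtfhwkojtfom" (len 12), cursors c1@3 c2@10, authorship .11.....22..
After op 3 (insert('a')): buffer="dtfahwkojtfaom" (len 14), cursors c1@4 c2@12, authorship .111.....222..
After op 4 (move_right): buffer="dtfahwkojtfaom" (len 14), cursors c1@5 c2@13, authorship .111.....222..
After op 5 (insert('v')): buffer="dtfahvwkojtfaovm" (len 16), cursors c1@6 c2@15, authorship .111.1....222.2.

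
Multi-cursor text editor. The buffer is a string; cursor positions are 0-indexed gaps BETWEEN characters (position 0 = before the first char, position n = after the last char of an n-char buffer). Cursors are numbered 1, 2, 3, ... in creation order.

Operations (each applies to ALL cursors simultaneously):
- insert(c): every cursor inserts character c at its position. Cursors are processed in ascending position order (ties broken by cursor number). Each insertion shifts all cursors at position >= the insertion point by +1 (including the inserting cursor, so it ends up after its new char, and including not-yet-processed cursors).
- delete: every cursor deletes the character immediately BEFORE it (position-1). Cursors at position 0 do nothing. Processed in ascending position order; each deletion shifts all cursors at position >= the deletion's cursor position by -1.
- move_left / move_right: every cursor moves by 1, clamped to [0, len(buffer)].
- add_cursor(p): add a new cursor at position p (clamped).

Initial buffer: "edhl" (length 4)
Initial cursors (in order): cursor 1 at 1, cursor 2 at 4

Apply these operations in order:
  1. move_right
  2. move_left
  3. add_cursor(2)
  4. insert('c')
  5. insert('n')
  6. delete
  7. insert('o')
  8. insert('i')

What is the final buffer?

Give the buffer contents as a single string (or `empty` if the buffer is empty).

Answer: ecoidcoihcoil

Derivation:
After op 1 (move_right): buffer="edhl" (len 4), cursors c1@2 c2@4, authorship ....
After op 2 (move_left): buffer="edhl" (len 4), cursors c1@1 c2@3, authorship ....
After op 3 (add_cursor(2)): buffer="edhl" (len 4), cursors c1@1 c3@2 c2@3, authorship ....
After op 4 (insert('c')): buffer="ecdchcl" (len 7), cursors c1@2 c3@4 c2@6, authorship .1.3.2.
After op 5 (insert('n')): buffer="ecndcnhcnl" (len 10), cursors c1@3 c3@6 c2@9, authorship .11.33.22.
After op 6 (delete): buffer="ecdchcl" (len 7), cursors c1@2 c3@4 c2@6, authorship .1.3.2.
After op 7 (insert('o')): buffer="ecodcohcol" (len 10), cursors c1@3 c3@6 c2@9, authorship .11.33.22.
After op 8 (insert('i')): buffer="ecoidcoihcoil" (len 13), cursors c1@4 c3@8 c2@12, authorship .111.333.222.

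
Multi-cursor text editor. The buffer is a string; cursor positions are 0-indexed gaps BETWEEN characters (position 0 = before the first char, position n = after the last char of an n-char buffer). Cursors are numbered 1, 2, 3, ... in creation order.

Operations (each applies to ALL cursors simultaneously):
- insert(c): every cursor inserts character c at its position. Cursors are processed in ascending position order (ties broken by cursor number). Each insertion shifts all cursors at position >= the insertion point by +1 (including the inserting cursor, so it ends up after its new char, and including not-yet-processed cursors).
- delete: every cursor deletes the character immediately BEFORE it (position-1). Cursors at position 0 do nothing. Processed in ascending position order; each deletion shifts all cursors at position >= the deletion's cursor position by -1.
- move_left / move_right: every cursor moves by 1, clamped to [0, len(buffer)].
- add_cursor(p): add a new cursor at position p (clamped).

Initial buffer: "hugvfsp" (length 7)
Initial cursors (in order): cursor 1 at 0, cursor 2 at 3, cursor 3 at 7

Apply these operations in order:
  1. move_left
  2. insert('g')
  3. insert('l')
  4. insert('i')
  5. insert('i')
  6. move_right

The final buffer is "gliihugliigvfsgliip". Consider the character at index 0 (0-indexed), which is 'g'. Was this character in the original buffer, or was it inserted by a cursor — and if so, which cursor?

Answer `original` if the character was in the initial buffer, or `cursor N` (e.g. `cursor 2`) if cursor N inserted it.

Answer: cursor 1

Derivation:
After op 1 (move_left): buffer="hugvfsp" (len 7), cursors c1@0 c2@2 c3@6, authorship .......
After op 2 (insert('g')): buffer="ghuggvfsgp" (len 10), cursors c1@1 c2@4 c3@9, authorship 1..2....3.
After op 3 (insert('l')): buffer="glhuglgvfsglp" (len 13), cursors c1@2 c2@6 c3@12, authorship 11..22....33.
After op 4 (insert('i')): buffer="glihugligvfsglip" (len 16), cursors c1@3 c2@8 c3@15, authorship 111..222....333.
After op 5 (insert('i')): buffer="gliihugliigvfsgliip" (len 19), cursors c1@4 c2@10 c3@18, authorship 1111..2222....3333.
After op 6 (move_right): buffer="gliihugliigvfsgliip" (len 19), cursors c1@5 c2@11 c3@19, authorship 1111..2222....3333.
Authorship (.=original, N=cursor N): 1 1 1 1 . . 2 2 2 2 . . . . 3 3 3 3 .
Index 0: author = 1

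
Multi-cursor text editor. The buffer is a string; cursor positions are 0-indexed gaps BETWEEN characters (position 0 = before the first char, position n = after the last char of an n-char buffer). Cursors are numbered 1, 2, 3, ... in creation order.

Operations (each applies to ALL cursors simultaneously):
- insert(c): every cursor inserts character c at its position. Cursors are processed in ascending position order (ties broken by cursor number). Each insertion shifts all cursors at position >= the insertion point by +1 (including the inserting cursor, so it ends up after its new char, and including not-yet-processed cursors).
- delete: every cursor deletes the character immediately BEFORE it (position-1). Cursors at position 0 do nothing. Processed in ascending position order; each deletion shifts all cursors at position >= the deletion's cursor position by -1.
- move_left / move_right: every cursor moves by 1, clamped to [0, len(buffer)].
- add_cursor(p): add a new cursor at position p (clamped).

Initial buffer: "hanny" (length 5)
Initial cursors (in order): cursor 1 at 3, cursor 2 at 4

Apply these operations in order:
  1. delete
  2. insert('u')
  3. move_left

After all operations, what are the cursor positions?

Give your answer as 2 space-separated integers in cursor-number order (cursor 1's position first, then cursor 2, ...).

Answer: 3 3

Derivation:
After op 1 (delete): buffer="hay" (len 3), cursors c1@2 c2@2, authorship ...
After op 2 (insert('u')): buffer="hauuy" (len 5), cursors c1@4 c2@4, authorship ..12.
After op 3 (move_left): buffer="hauuy" (len 5), cursors c1@3 c2@3, authorship ..12.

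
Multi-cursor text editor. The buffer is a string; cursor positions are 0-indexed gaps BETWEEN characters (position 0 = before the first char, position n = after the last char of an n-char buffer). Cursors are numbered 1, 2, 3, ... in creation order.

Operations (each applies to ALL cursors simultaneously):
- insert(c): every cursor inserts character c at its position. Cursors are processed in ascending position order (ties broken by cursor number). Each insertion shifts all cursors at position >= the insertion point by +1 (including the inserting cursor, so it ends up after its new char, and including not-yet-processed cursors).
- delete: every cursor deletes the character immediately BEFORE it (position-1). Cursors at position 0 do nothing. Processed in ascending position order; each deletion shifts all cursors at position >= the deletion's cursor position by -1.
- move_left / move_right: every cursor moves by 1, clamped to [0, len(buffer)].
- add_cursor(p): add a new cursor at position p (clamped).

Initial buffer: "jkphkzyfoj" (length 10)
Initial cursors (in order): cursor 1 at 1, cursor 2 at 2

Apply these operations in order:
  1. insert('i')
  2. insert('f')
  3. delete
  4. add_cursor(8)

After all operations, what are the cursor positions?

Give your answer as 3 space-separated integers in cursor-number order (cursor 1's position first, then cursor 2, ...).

Answer: 2 4 8

Derivation:
After op 1 (insert('i')): buffer="jikiphkzyfoj" (len 12), cursors c1@2 c2@4, authorship .1.2........
After op 2 (insert('f')): buffer="jifkifphkzyfoj" (len 14), cursors c1@3 c2@6, authorship .11.22........
After op 3 (delete): buffer="jikiphkzyfoj" (len 12), cursors c1@2 c2@4, authorship .1.2........
After op 4 (add_cursor(8)): buffer="jikiphkzyfoj" (len 12), cursors c1@2 c2@4 c3@8, authorship .1.2........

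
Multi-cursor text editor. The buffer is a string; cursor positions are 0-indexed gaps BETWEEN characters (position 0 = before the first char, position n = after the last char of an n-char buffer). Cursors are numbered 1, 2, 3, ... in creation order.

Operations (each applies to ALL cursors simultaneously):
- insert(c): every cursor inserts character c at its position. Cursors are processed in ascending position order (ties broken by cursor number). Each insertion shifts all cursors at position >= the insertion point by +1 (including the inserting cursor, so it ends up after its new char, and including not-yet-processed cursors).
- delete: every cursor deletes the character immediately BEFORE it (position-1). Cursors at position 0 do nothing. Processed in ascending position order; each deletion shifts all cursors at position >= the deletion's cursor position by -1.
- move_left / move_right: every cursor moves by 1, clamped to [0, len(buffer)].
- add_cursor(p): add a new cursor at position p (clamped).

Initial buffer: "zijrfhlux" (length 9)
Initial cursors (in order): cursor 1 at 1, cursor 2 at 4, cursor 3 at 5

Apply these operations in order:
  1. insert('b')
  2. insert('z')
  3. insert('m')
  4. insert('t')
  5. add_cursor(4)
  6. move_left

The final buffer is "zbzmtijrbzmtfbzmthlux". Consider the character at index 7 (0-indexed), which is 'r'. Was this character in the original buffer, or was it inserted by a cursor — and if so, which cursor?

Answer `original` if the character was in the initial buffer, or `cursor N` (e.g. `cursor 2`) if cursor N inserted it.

Answer: original

Derivation:
After op 1 (insert('b')): buffer="zbijrbfbhlux" (len 12), cursors c1@2 c2@6 c3@8, authorship .1...2.3....
After op 2 (insert('z')): buffer="zbzijrbzfbzhlux" (len 15), cursors c1@3 c2@8 c3@11, authorship .11...22.33....
After op 3 (insert('m')): buffer="zbzmijrbzmfbzmhlux" (len 18), cursors c1@4 c2@10 c3@14, authorship .111...222.333....
After op 4 (insert('t')): buffer="zbzmtijrbzmtfbzmthlux" (len 21), cursors c1@5 c2@12 c3@17, authorship .1111...2222.3333....
After op 5 (add_cursor(4)): buffer="zbzmtijrbzmtfbzmthlux" (len 21), cursors c4@4 c1@5 c2@12 c3@17, authorship .1111...2222.3333....
After op 6 (move_left): buffer="zbzmtijrbzmtfbzmthlux" (len 21), cursors c4@3 c1@4 c2@11 c3@16, authorship .1111...2222.3333....
Authorship (.=original, N=cursor N): . 1 1 1 1 . . . 2 2 2 2 . 3 3 3 3 . . . .
Index 7: author = original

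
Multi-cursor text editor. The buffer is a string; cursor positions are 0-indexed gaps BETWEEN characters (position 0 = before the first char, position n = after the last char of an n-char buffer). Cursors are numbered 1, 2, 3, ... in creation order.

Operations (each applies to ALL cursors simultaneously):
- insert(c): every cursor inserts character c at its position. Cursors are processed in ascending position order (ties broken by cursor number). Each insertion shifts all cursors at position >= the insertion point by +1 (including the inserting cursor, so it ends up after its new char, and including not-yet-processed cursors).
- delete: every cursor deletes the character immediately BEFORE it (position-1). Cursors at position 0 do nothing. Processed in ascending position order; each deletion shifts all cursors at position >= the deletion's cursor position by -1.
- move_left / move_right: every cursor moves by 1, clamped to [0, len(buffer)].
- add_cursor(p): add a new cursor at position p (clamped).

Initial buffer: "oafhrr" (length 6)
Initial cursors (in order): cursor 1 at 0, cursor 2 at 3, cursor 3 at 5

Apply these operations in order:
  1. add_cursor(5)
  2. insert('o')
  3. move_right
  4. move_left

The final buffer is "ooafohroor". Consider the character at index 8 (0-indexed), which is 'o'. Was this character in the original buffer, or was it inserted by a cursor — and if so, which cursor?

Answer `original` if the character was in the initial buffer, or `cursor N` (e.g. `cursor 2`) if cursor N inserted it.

Answer: cursor 4

Derivation:
After op 1 (add_cursor(5)): buffer="oafhrr" (len 6), cursors c1@0 c2@3 c3@5 c4@5, authorship ......
After op 2 (insert('o')): buffer="ooafohroor" (len 10), cursors c1@1 c2@5 c3@9 c4@9, authorship 1...2..34.
After op 3 (move_right): buffer="ooafohroor" (len 10), cursors c1@2 c2@6 c3@10 c4@10, authorship 1...2..34.
After op 4 (move_left): buffer="ooafohroor" (len 10), cursors c1@1 c2@5 c3@9 c4@9, authorship 1...2..34.
Authorship (.=original, N=cursor N): 1 . . . 2 . . 3 4 .
Index 8: author = 4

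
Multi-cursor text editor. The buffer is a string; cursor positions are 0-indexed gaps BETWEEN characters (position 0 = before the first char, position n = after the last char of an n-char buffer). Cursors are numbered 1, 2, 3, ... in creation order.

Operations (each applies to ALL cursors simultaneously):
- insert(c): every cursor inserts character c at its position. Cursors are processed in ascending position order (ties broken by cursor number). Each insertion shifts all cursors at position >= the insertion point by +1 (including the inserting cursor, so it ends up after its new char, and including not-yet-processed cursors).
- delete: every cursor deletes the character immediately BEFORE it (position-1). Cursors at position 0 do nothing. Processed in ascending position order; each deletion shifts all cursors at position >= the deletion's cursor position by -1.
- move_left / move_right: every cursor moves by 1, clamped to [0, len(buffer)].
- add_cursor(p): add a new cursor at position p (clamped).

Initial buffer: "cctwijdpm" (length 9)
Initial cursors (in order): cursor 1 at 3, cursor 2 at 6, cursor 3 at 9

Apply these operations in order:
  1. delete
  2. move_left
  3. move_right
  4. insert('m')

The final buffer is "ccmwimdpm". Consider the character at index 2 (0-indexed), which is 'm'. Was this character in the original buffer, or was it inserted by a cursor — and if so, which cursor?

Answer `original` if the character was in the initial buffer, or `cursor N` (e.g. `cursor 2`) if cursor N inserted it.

Answer: cursor 1

Derivation:
After op 1 (delete): buffer="ccwidp" (len 6), cursors c1@2 c2@4 c3@6, authorship ......
After op 2 (move_left): buffer="ccwidp" (len 6), cursors c1@1 c2@3 c3@5, authorship ......
After op 3 (move_right): buffer="ccwidp" (len 6), cursors c1@2 c2@4 c3@6, authorship ......
After op 4 (insert('m')): buffer="ccmwimdpm" (len 9), cursors c1@3 c2@6 c3@9, authorship ..1..2..3
Authorship (.=original, N=cursor N): . . 1 . . 2 . . 3
Index 2: author = 1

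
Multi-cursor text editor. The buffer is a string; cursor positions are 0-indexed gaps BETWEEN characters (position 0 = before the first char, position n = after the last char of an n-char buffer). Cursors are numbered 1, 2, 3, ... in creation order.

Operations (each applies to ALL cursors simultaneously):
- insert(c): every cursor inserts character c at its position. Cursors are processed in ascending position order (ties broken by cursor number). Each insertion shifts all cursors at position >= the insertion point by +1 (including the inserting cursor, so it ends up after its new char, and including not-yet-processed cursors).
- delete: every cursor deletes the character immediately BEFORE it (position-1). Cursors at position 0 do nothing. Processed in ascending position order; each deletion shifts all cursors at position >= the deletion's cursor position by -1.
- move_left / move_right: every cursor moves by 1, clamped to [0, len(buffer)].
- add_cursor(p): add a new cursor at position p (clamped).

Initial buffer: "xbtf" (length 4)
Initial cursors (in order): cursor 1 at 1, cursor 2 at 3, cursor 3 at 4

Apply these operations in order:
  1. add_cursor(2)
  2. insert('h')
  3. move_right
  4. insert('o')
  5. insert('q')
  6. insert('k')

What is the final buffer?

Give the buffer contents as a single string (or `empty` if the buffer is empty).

Answer: xhboqkhtoqkhfoqkhoqk

Derivation:
After op 1 (add_cursor(2)): buffer="xbtf" (len 4), cursors c1@1 c4@2 c2@3 c3@4, authorship ....
After op 2 (insert('h')): buffer="xhbhthfh" (len 8), cursors c1@2 c4@4 c2@6 c3@8, authorship .1.4.2.3
After op 3 (move_right): buffer="xhbhthfh" (len 8), cursors c1@3 c4@5 c2@7 c3@8, authorship .1.4.2.3
After op 4 (insert('o')): buffer="xhbohtohfoho" (len 12), cursors c1@4 c4@7 c2@10 c3@12, authorship .1.14.42.233
After op 5 (insert('q')): buffer="xhboqhtoqhfoqhoq" (len 16), cursors c1@5 c4@9 c2@13 c3@16, authorship .1.114.442.22333
After op 6 (insert('k')): buffer="xhboqkhtoqkhfoqkhoqk" (len 20), cursors c1@6 c4@11 c2@16 c3@20, authorship .1.1114.4442.2223333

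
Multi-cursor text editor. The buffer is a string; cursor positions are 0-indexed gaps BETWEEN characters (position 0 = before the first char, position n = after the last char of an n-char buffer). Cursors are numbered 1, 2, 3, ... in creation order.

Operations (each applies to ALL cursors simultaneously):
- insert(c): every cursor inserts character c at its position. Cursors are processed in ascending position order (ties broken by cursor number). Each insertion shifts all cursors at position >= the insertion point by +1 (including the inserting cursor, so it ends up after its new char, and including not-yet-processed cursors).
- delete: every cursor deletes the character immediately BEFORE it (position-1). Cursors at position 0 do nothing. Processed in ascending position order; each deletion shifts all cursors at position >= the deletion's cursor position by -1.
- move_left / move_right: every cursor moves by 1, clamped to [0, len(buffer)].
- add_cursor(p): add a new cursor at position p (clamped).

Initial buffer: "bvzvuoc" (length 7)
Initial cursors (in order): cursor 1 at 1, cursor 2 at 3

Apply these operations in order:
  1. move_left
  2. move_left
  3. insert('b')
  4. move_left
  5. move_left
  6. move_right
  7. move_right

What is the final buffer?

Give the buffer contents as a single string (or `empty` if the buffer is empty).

After op 1 (move_left): buffer="bvzvuoc" (len 7), cursors c1@0 c2@2, authorship .......
After op 2 (move_left): buffer="bvzvuoc" (len 7), cursors c1@0 c2@1, authorship .......
After op 3 (insert('b')): buffer="bbbvzvuoc" (len 9), cursors c1@1 c2@3, authorship 1.2......
After op 4 (move_left): buffer="bbbvzvuoc" (len 9), cursors c1@0 c2@2, authorship 1.2......
After op 5 (move_left): buffer="bbbvzvuoc" (len 9), cursors c1@0 c2@1, authorship 1.2......
After op 6 (move_right): buffer="bbbvzvuoc" (len 9), cursors c1@1 c2@2, authorship 1.2......
After op 7 (move_right): buffer="bbbvzvuoc" (len 9), cursors c1@2 c2@3, authorship 1.2......

Answer: bbbvzvuoc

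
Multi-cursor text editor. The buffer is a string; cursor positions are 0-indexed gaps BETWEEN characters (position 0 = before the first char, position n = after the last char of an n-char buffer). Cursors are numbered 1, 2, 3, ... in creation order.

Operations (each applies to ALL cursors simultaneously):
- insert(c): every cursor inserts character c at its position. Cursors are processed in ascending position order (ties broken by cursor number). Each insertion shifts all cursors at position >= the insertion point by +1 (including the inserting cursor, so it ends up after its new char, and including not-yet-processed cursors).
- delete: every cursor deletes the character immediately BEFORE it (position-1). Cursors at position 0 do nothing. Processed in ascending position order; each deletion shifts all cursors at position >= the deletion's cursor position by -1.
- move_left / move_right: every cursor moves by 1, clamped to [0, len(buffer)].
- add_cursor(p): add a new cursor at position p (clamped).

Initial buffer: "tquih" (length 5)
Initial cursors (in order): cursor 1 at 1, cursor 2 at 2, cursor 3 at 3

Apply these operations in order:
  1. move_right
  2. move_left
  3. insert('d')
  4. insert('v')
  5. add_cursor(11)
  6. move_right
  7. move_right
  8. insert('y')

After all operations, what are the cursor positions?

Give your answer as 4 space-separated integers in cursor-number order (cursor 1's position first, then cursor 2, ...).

After op 1 (move_right): buffer="tquih" (len 5), cursors c1@2 c2@3 c3@4, authorship .....
After op 2 (move_left): buffer="tquih" (len 5), cursors c1@1 c2@2 c3@3, authorship .....
After op 3 (insert('d')): buffer="tdqdudih" (len 8), cursors c1@2 c2@4 c3@6, authorship .1.2.3..
After op 4 (insert('v')): buffer="tdvqdvudvih" (len 11), cursors c1@3 c2@6 c3@9, authorship .11.22.33..
After op 5 (add_cursor(11)): buffer="tdvqdvudvih" (len 11), cursors c1@3 c2@6 c3@9 c4@11, authorship .11.22.33..
After op 6 (move_right): buffer="tdvqdvudvih" (len 11), cursors c1@4 c2@7 c3@10 c4@11, authorship .11.22.33..
After op 7 (move_right): buffer="tdvqdvudvih" (len 11), cursors c1@5 c2@8 c3@11 c4@11, authorship .11.22.33..
After op 8 (insert('y')): buffer="tdvqdyvudyvihyy" (len 15), cursors c1@6 c2@10 c3@15 c4@15, authorship .11.212.323..34

Answer: 6 10 15 15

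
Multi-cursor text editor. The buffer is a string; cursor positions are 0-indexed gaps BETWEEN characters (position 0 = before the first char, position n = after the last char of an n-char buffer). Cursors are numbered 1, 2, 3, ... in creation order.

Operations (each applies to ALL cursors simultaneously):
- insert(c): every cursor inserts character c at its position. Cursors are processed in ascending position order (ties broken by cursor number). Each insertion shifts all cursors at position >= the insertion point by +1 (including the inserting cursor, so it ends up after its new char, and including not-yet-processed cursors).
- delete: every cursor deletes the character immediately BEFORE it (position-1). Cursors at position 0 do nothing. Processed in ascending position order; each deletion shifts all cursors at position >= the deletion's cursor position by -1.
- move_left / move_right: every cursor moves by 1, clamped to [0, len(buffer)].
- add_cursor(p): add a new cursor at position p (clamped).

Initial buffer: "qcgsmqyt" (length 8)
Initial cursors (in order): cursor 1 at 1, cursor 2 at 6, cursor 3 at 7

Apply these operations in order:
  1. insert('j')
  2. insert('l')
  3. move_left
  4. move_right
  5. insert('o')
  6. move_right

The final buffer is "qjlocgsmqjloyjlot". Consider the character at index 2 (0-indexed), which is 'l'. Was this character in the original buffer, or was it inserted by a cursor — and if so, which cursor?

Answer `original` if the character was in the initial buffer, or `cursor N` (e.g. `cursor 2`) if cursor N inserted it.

After op 1 (insert('j')): buffer="qjcgsmqjyjt" (len 11), cursors c1@2 c2@8 c3@10, authorship .1.....2.3.
After op 2 (insert('l')): buffer="qjlcgsmqjlyjlt" (len 14), cursors c1@3 c2@10 c3@13, authorship .11.....22.33.
After op 3 (move_left): buffer="qjlcgsmqjlyjlt" (len 14), cursors c1@2 c2@9 c3@12, authorship .11.....22.33.
After op 4 (move_right): buffer="qjlcgsmqjlyjlt" (len 14), cursors c1@3 c2@10 c3@13, authorship .11.....22.33.
After op 5 (insert('o')): buffer="qjlocgsmqjloyjlot" (len 17), cursors c1@4 c2@12 c3@16, authorship .111.....222.333.
After op 6 (move_right): buffer="qjlocgsmqjloyjlot" (len 17), cursors c1@5 c2@13 c3@17, authorship .111.....222.333.
Authorship (.=original, N=cursor N): . 1 1 1 . . . . . 2 2 2 . 3 3 3 .
Index 2: author = 1

Answer: cursor 1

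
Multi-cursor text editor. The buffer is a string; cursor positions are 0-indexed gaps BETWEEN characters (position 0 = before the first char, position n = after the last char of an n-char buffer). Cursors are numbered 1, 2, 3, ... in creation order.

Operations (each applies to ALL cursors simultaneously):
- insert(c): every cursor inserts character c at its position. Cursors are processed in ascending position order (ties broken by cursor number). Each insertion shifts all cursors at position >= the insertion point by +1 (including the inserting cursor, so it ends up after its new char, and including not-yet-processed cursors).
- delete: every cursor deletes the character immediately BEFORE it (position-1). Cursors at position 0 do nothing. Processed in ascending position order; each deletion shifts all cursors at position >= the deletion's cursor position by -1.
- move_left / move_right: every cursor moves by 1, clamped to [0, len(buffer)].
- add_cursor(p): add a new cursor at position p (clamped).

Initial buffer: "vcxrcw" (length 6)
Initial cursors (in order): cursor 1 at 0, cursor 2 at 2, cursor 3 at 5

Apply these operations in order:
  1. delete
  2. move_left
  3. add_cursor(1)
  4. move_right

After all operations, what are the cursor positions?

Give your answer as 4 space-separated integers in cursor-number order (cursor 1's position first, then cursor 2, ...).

After op 1 (delete): buffer="vxrw" (len 4), cursors c1@0 c2@1 c3@3, authorship ....
After op 2 (move_left): buffer="vxrw" (len 4), cursors c1@0 c2@0 c3@2, authorship ....
After op 3 (add_cursor(1)): buffer="vxrw" (len 4), cursors c1@0 c2@0 c4@1 c3@2, authorship ....
After op 4 (move_right): buffer="vxrw" (len 4), cursors c1@1 c2@1 c4@2 c3@3, authorship ....

Answer: 1 1 3 2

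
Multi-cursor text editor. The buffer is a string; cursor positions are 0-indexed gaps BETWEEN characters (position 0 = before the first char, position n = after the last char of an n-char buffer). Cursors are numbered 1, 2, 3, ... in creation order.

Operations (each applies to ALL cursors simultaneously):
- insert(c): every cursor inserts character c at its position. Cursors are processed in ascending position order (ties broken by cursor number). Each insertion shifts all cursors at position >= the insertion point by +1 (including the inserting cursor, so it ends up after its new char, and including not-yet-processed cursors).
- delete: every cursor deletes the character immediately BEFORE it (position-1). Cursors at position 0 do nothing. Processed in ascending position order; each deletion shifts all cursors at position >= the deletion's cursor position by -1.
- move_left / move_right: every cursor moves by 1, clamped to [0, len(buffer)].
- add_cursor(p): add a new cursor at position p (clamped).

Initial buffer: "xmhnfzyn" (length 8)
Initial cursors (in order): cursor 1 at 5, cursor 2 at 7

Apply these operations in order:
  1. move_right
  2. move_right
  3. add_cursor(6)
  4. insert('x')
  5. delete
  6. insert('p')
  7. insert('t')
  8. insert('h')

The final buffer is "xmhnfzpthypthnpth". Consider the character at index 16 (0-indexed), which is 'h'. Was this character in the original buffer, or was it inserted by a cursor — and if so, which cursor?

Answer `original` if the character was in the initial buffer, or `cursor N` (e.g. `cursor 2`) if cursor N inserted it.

Answer: cursor 2

Derivation:
After op 1 (move_right): buffer="xmhnfzyn" (len 8), cursors c1@6 c2@8, authorship ........
After op 2 (move_right): buffer="xmhnfzyn" (len 8), cursors c1@7 c2@8, authorship ........
After op 3 (add_cursor(6)): buffer="xmhnfzyn" (len 8), cursors c3@6 c1@7 c2@8, authorship ........
After op 4 (insert('x')): buffer="xmhnfzxyxnx" (len 11), cursors c3@7 c1@9 c2@11, authorship ......3.1.2
After op 5 (delete): buffer="xmhnfzyn" (len 8), cursors c3@6 c1@7 c2@8, authorship ........
After op 6 (insert('p')): buffer="xmhnfzpypnp" (len 11), cursors c3@7 c1@9 c2@11, authorship ......3.1.2
After op 7 (insert('t')): buffer="xmhnfzptyptnpt" (len 14), cursors c3@8 c1@11 c2@14, authorship ......33.11.22
After op 8 (insert('h')): buffer="xmhnfzpthypthnpth" (len 17), cursors c3@9 c1@13 c2@17, authorship ......333.111.222
Authorship (.=original, N=cursor N): . . . . . . 3 3 3 . 1 1 1 . 2 2 2
Index 16: author = 2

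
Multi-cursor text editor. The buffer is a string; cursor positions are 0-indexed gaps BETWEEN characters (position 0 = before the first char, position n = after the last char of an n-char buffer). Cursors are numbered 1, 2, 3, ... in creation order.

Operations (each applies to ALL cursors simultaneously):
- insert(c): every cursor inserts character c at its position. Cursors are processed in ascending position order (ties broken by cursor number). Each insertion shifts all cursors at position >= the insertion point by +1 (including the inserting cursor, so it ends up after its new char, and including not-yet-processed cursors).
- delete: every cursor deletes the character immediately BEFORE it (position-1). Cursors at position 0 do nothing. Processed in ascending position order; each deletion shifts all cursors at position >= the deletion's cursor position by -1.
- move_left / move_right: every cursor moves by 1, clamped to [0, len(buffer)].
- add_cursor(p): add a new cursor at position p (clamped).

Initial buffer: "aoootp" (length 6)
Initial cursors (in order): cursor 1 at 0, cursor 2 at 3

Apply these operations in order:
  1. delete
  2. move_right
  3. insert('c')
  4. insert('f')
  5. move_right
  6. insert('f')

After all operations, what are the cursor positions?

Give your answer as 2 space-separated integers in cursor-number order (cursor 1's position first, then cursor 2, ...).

After op 1 (delete): buffer="aootp" (len 5), cursors c1@0 c2@2, authorship .....
After op 2 (move_right): buffer="aootp" (len 5), cursors c1@1 c2@3, authorship .....
After op 3 (insert('c')): buffer="acooctp" (len 7), cursors c1@2 c2@5, authorship .1..2..
After op 4 (insert('f')): buffer="acfoocftp" (len 9), cursors c1@3 c2@7, authorship .11..22..
After op 5 (move_right): buffer="acfoocftp" (len 9), cursors c1@4 c2@8, authorship .11..22..
After op 6 (insert('f')): buffer="acfofocftfp" (len 11), cursors c1@5 c2@10, authorship .11.1.22.2.

Answer: 5 10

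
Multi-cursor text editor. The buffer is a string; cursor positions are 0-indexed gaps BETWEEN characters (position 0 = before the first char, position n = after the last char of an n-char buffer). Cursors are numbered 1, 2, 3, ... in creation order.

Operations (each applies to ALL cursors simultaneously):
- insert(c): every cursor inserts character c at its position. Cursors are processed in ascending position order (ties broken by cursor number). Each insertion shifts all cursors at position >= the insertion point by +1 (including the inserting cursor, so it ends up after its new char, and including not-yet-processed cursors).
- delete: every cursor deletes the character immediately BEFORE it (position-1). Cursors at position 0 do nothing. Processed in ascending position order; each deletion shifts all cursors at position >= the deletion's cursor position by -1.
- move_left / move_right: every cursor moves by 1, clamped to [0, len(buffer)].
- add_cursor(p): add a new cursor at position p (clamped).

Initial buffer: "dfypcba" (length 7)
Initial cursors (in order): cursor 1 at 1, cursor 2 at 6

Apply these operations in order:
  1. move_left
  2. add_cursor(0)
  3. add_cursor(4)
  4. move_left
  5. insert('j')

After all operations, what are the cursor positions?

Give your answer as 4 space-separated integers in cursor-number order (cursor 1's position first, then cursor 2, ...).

After op 1 (move_left): buffer="dfypcba" (len 7), cursors c1@0 c2@5, authorship .......
After op 2 (add_cursor(0)): buffer="dfypcba" (len 7), cursors c1@0 c3@0 c2@5, authorship .......
After op 3 (add_cursor(4)): buffer="dfypcba" (len 7), cursors c1@0 c3@0 c4@4 c2@5, authorship .......
After op 4 (move_left): buffer="dfypcba" (len 7), cursors c1@0 c3@0 c4@3 c2@4, authorship .......
After op 5 (insert('j')): buffer="jjdfyjpjcba" (len 11), cursors c1@2 c3@2 c4@6 c2@8, authorship 13...4.2...

Answer: 2 8 2 6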